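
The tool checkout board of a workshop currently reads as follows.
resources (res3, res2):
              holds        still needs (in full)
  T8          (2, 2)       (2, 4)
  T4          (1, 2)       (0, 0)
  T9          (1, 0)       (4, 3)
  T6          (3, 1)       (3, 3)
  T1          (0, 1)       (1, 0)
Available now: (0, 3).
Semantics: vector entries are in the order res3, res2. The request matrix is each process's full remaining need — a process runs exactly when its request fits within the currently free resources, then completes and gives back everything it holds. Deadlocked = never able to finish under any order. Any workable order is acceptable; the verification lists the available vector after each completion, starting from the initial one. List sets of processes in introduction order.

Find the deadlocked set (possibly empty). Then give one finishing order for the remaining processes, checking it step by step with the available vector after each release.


Deadlocked set: T8, T9 and T6.
Key observation: no order helps: past T4, T1, the free pool tops out at (1, 6), below what each blocked process needs in res3.
A valid finishing order for the others: T4, T1. Verifying each step:
  pool = (0, 3)
  T4 needs (0, 0) <= (0, 3) -> finishes; pool += (1, 2) = (1, 5)
  T1 needs (1, 0) <= (1, 5) -> finishes; pool += (0, 1) = (1, 6)
The blocked processes can never fit:
  T8 cannot run: need (2, 4) vs free (1, 6) (insufficient res3)
  T9 cannot run: need (4, 3) vs free (1, 6) (insufficient res3)
  T6 cannot run: need (3, 3) vs free (1, 6) (insufficient res3)


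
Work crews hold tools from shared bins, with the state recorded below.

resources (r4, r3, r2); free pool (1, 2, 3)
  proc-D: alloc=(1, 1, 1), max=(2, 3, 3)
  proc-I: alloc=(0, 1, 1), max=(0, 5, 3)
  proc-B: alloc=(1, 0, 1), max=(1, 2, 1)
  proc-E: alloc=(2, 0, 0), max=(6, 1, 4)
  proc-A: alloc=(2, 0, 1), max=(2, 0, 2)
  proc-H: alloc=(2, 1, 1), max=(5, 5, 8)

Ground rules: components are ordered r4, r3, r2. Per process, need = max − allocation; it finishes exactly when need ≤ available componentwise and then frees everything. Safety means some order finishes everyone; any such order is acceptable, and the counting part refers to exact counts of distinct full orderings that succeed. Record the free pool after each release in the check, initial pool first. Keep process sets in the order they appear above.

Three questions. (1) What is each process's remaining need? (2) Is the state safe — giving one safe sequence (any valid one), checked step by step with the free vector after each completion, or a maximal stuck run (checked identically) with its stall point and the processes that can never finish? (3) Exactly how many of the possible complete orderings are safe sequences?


(1) Outstanding need per process (order r4, r3, r2):
  proc-D: (1, 2, 2)
  proc-I: (0, 4, 2)
  proc-B: (0, 2, 0)
  proc-E: (4, 1, 4)
  proc-A: (0, 0, 1)
  proc-H: (3, 4, 7)
(2) The state is UNSAFE.
Key observation: even finishing proc-D, proc-A, proc-B, proc-E leaves just (7, 3, 6) free — too little r3 for any of the remaining processes.
Going as far as possible: proc-D, proc-A, proc-B, proc-E; after that, nothing fits. Check, step by step:
  pool = (1, 2, 3)
  proc-D needs (1, 2, 2) <= (1, 2, 3) -> finishes; pool += (1, 1, 1) = (2, 3, 4)
  proc-A needs (0, 0, 1) <= (2, 3, 4) -> finishes; pool += (2, 0, 1) = (4, 3, 5)
  proc-B needs (0, 2, 0) <= (4, 3, 5) -> finishes; pool += (1, 0, 1) = (5, 3, 6)
  proc-E needs (4, 1, 4) <= (5, 3, 6) -> finishes; pool += (2, 0, 0) = (7, 3, 6)
  blocked: proc-I wants (0, 4, 2), pool (7, 3, 6) — not enough r3
  blocked: proc-H wants (3, 4, 7), pool (7, 3, 6) — not enough r3 and r2
Permanently blocked: proc-I and proc-H.
(3) The exact count: 0 of the possible complete orderings are safe sequences.


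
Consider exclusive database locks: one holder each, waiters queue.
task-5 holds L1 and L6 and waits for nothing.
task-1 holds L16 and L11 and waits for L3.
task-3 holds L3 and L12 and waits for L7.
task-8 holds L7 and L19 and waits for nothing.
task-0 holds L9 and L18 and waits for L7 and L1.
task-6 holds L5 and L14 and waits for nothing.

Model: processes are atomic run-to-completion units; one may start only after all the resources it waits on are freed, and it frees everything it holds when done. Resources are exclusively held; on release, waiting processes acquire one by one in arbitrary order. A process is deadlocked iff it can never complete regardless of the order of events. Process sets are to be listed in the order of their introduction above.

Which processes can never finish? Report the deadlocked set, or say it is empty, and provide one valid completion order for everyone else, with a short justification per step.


The deadlocked set is empty.
Key observation: every chain of waits terminates; starting from the processes that wait on nothing, all the rest unlock in turn.
The rest can finish in the order task-6, task-5, task-8, task-3, task-1, task-0.
Verifying each step:
  task-6 waits on nothing -> runs at once and releases L5 and L14
  task-5 waits on nothing -> runs at once and releases L1 and L6
  task-8 waits on nothing -> runs at once and releases L7 and L19
  task-3 waits on L7 — all released -> runs and releases L3 and L12
  task-1 waits on L3 — all released -> runs and releases L16 and L11
  task-0 waits on L7 and L1 — all released -> runs and releases L9 and L18


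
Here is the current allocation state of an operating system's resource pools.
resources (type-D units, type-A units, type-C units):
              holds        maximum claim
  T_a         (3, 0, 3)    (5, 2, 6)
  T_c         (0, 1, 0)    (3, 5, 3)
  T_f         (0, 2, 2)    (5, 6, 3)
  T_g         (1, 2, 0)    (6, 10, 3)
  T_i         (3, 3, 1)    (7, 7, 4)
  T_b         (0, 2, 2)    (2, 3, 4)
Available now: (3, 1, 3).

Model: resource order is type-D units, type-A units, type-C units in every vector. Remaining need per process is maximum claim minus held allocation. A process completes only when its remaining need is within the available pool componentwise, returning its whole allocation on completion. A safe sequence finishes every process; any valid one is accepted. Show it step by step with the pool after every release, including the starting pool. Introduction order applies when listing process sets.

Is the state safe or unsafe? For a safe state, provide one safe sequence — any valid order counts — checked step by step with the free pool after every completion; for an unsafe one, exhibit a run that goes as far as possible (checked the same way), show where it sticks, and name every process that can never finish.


UNSAFE.
Key observation: T_b, T_a can finish, but then (6, 3, 8) is all there is, and the blocked group's type-A units demands exceed it.
A maximal execution: T_b, T_a — then nothing else fits. Check, step by step:
  pool = (3, 1, 3)
  T_b: need (2, 1, 2) fits (3, 1, 3); releases (0, 2, 2), pool now (3, 3, 5)
  T_a: need (2, 2, 3) fits (3, 3, 5); releases (3, 0, 3), pool now (6, 3, 8)
  T_c still needs (3, 4, 3) but only (6, 3, 8) is free — short on type-A units
  T_f still needs (5, 4, 1) but only (6, 3, 8) is free — short on type-A units
  T_g still needs (5, 8, 3) but only (6, 3, 8) is free — short on type-A units
  T_i still needs (4, 4, 3) but only (6, 3, 8) is free — short on type-A units
Processes that can never finish: T_c, T_f, T_g and T_i.


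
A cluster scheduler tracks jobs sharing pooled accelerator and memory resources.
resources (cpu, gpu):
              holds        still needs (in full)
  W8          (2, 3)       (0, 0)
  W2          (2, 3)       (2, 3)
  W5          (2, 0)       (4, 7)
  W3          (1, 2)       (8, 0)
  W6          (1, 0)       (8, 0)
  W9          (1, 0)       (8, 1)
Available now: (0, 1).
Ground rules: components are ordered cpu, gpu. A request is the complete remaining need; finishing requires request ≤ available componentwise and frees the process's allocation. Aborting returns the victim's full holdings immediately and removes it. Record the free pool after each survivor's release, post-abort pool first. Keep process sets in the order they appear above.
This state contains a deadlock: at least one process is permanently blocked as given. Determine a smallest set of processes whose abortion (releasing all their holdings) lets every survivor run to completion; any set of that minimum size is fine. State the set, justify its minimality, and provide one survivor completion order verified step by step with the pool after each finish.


Abort W3 and W9.
Key observation: the deadlocked W6 becomes finishable only because W3 and W9 released (2, 2); it completes at step 4 below.
Why nothing smaller works — every single abort fails: W8 alone leaves W3 blocked (short on cpu); W2 alone leaves W3 blocked (short on cpu); W5 alone leaves W3 blocked (short on cpu); W3 alone leaves W6 blocked (short on cpu); W6 alone leaves W3 blocked (short on cpu); W9 alone leaves W3 blocked (short on cpu).
Survivors finish in the order: W8, W2, W5, W6. Verifying each step (pool after the aborts first):
  pool = (2, 3)
  W8: need (0, 0) fits (2, 3); releases (2, 3), pool now (4, 6)
  W2: need (2, 3) fits (4, 6); releases (2, 3), pool now (6, 9)
  W5: need (4, 7) fits (6, 9); releases (2, 0), pool now (8, 9)
  W6: need (8, 0) fits (8, 9); releases (1, 0), pool now (9, 9)


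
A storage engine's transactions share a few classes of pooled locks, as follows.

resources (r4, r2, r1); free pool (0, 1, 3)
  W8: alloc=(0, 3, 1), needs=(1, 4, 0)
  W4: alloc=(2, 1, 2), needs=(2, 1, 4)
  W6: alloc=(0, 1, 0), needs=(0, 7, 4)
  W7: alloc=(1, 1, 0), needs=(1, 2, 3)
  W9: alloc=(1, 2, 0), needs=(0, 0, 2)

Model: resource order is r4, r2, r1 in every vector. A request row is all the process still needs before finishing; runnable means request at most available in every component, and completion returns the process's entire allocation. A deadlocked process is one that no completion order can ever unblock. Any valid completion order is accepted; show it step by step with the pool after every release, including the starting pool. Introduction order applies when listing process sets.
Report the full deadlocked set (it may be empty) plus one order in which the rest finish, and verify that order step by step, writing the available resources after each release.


No process is deadlocked.
Key observation: W9 fits the free pool immediately, and its release cascades until everyone finishes.
The rest can finish in the order W9, W7, W8, W6, W4. Walking it through:
  pool = (0, 1, 3)
  W9 needs (0, 0, 2) <= (0, 1, 3) -> finishes; pool += (1, 2, 0) = (1, 3, 3)
  W7 needs (1, 2, 3) <= (1, 3, 3) -> finishes; pool += (1, 1, 0) = (2, 4, 3)
  W8 needs (1, 4, 0) <= (2, 4, 3) -> finishes; pool += (0, 3, 1) = (2, 7, 4)
  W6 needs (0, 7, 4) <= (2, 7, 4) -> finishes; pool += (0, 1, 0) = (2, 8, 4)
  W4 needs (2, 1, 4) <= (2, 8, 4) -> finishes; pool += (2, 1, 2) = (4, 9, 6)


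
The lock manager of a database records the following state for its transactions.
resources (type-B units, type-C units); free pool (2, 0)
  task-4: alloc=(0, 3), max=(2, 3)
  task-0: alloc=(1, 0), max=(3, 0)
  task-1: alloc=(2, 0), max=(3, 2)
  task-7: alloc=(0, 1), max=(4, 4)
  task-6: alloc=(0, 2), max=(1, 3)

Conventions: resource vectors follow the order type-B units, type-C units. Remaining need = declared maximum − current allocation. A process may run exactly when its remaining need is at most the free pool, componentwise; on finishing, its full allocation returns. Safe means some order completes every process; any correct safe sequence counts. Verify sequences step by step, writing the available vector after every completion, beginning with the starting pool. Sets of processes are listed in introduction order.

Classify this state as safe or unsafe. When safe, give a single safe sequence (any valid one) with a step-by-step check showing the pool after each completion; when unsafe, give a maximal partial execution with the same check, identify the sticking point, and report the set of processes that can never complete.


SAFE, for example via the order task-4, task-6, task-1, task-0, task-7.
Key observation: at task-4 the run first touches a limit — (2, 0) against (2, 0), exact on a resource it actually requests.
Check, step by step:
  pool = (2, 0)
  task-4: need (2, 0) fits (2, 0); releases (0, 3), pool now (2, 3)
  task-6: need (1, 1) fits (2, 3); releases (0, 2), pool now (2, 5)
  task-1: need (1, 2) fits (2, 5); releases (2, 0), pool now (4, 5)
  task-0: need (2, 0) fits (4, 5); releases (1, 0), pool now (5, 5)
  task-7: need (4, 3) fits (5, 5); releases (0, 1), pool now (5, 6)


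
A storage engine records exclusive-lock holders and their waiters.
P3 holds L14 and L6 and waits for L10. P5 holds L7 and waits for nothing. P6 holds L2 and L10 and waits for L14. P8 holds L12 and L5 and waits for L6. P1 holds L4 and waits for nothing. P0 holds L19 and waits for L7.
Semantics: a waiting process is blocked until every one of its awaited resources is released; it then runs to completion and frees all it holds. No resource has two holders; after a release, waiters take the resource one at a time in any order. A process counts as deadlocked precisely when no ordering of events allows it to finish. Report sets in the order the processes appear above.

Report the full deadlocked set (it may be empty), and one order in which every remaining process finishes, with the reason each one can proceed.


Deadlocked: P3, P6 and P8.
Key observation: P3 -> P6 -> P3 is a circular wait — nothing in it can go first; P8 waits into the deadlock from upstream.
The rest can finish in the order P5, P1, P0.
Check, step by step:
  P5: no waits; runs immediately, freeing L7
  P1: no waits; runs immediately, freeing L4
  P0: everything it awaited (L7) is free; runs, freeing L19


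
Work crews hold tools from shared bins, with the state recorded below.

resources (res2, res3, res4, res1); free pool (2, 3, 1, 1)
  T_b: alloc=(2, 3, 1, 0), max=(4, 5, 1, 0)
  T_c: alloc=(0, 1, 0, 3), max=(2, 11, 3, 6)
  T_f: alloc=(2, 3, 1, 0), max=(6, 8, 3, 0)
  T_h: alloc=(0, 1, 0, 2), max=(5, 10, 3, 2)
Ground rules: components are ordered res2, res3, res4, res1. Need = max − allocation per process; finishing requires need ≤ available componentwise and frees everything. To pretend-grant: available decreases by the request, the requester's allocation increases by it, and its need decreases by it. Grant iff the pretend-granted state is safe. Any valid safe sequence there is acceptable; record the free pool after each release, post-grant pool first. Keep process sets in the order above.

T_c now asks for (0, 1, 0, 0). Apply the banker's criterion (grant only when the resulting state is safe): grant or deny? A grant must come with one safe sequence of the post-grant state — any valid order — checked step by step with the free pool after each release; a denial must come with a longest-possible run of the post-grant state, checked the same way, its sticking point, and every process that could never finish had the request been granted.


DENY — the pretend-granted state is unsafe.
Key observation: the pool after T_b, T_f is (6, 8, 3, 1); every surviving request exceeds it in res3, so progress ends there.
Pretend the grant happened; the run T_b, T_f goes as far as possible. Step-by-step check:
  pool = (2, 2, 1, 1)
  run T_b (needs (2, 2, 0, 0), free (2, 2, 1, 1)); after release of (2, 3, 1, 0) the pool is (4, 5, 2, 1)
  run T_f (needs (4, 5, 2, 0), free (4, 5, 2, 1)); after release of (2, 3, 1, 0) the pool is (6, 8, 3, 1)
  T_c still needs (2, 9, 3, 3) but only (6, 8, 3, 1) is free — short on res3 and res1
  T_h still needs (5, 9, 3, 0) but only (6, 8, 3, 1) is free — short on res3
Had the request been granted, T_c and T_h could never finish.


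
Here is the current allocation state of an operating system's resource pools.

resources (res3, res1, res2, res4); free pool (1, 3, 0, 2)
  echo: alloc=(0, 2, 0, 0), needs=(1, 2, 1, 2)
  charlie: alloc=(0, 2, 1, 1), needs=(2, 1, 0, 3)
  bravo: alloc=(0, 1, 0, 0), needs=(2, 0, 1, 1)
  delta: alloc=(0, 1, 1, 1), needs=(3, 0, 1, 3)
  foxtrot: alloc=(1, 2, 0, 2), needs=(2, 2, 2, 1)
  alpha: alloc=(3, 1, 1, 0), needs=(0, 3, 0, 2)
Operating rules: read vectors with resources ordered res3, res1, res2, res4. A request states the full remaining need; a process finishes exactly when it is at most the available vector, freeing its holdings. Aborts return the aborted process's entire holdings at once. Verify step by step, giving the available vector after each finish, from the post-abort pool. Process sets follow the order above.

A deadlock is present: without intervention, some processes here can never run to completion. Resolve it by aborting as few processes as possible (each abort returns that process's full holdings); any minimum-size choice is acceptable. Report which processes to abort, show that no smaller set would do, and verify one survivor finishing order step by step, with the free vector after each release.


Abort foxtrot.
Key observation: no ordering could ever have run charlie before the abort of foxtrot; with (1, 2, 0, 2) back in the pool it fits at step 1.
Why nothing smaller works: aborting no one leaves the state deadlocked as given.
One survivor order: charlie, alpha, bravo, echo, delta. Step-by-step check (post-abort pool first):
  pool = (2, 5, 0, 4)
  charlie: need (2, 1, 0, 3) fits (2, 5, 0, 4); releases (0, 2, 1, 1), pool now (2, 7, 1, 5)
  alpha: need (0, 3, 0, 2) fits (2, 7, 1, 5); releases (3, 1, 1, 0), pool now (5, 8, 2, 5)
  bravo: need (2, 0, 1, 1) fits (5, 8, 2, 5); releases (0, 1, 0, 0), pool now (5, 9, 2, 5)
  echo: need (1, 2, 1, 2) fits (5, 9, 2, 5); releases (0, 2, 0, 0), pool now (5, 11, 2, 5)
  delta: need (3, 0, 1, 3) fits (5, 11, 2, 5); releases (0, 1, 1, 1), pool now (5, 12, 3, 6)


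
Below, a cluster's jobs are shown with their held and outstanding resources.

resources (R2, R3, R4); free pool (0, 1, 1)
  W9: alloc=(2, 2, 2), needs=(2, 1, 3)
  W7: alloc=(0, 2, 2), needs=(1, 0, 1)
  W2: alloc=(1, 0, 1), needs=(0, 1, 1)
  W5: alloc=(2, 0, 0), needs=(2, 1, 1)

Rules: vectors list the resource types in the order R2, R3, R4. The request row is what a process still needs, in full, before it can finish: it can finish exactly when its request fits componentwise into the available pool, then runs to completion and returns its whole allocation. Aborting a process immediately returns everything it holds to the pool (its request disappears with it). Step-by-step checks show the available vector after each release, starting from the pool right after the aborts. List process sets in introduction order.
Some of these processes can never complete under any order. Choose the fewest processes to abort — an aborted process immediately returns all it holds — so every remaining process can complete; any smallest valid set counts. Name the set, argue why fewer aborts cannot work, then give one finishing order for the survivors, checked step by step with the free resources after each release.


Minimum abort set: W9.
Key observation: aborting W9 returns (2, 2, 2), and W5 — hopeless before — runs at step 2 with the returned capacity in the pool.
No smaller set exists: with zero aborts the deadlock remains.
Survivors finish in the order: W2, W5, W7. Step-by-step check (pool after the aborts first):
  pool = (2, 3, 3)
  W2: need (0, 1, 1) fits (2, 3, 3); releases (1, 0, 1), pool now (3, 3, 4)
  W5: need (2, 1, 1) fits (3, 3, 4); releases (2, 0, 0), pool now (5, 3, 4)
  W7: need (1, 0, 1) fits (5, 3, 4); releases (0, 2, 2), pool now (5, 5, 6)


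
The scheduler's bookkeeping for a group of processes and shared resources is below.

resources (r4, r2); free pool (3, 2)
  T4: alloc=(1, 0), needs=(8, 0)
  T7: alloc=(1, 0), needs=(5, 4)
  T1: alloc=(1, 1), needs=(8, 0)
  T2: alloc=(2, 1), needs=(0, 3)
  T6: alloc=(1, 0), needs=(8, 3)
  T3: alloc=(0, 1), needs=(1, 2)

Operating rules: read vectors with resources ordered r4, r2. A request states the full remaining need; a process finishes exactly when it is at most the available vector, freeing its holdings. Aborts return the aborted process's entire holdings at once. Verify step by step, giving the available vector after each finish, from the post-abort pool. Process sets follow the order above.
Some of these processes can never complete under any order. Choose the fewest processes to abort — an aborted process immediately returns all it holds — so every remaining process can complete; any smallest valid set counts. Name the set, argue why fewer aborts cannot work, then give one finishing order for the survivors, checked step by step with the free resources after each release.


Minimum abort set: T4 and T6.
Key observation: no ordering could ever have run T1 before the abort of T4 and T6; with (2, 0) back in the pool it fits at step 4.
Why nothing smaller works — every single abort fails: T4 alone leaves T1 blocked (short on r4); T7 alone leaves T4 blocked (short on r4); T1 alone leaves T4 blocked (short on r4); T2 alone leaves T4 blocked (short on r4); T6 alone leaves T4 blocked (short on r4); T3 alone leaves T4 blocked (short on r4).
The survivors complete as T3, T2, T7, T1. Step-by-step check (starting from the post-abort pool):
  pool = (5, 2)
  run T3 (needs (1, 2), free (5, 2)); after release of (0, 1) the pool is (5, 3)
  run T2 (needs (0, 3), free (5, 3)); after release of (2, 1) the pool is (7, 4)
  run T7 (needs (5, 4), free (7, 4)); after release of (1, 0) the pool is (8, 4)
  run T1 (needs (8, 0), free (8, 4)); after release of (1, 1) the pool is (9, 5)


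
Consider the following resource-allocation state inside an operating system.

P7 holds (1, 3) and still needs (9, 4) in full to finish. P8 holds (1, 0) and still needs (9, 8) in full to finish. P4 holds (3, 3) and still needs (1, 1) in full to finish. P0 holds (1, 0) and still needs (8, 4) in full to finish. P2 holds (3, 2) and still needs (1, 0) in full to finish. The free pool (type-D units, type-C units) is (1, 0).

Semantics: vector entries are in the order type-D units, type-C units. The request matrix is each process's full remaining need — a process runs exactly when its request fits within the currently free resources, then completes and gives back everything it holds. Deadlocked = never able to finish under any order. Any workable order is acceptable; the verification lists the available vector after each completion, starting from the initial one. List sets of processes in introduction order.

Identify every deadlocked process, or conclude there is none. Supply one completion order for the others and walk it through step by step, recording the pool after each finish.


Deadlocked: P7, P8 and P0.
Key observation: the wall is type-D units: completing P2, P4 brings the pool only to (7, 5), and all the rest need more.
A valid finishing order for the others: P2, P4. Check, step by step:
  pool = (1, 0)
  run P2 (needs (1, 0), free (1, 0)); after release of (3, 2) the pool is (4, 2)
  run P4 (needs (1, 1), free (4, 2)); after release of (3, 3) the pool is (7, 5)
The blocked processes can never fit:
  blocked: P7 wants (9, 4), pool (7, 5) — not enough type-D units
  blocked: P8 wants (9, 8), pool (7, 5) — not enough type-D units and type-C units
  blocked: P0 wants (8, 4), pool (7, 5) — not enough type-D units


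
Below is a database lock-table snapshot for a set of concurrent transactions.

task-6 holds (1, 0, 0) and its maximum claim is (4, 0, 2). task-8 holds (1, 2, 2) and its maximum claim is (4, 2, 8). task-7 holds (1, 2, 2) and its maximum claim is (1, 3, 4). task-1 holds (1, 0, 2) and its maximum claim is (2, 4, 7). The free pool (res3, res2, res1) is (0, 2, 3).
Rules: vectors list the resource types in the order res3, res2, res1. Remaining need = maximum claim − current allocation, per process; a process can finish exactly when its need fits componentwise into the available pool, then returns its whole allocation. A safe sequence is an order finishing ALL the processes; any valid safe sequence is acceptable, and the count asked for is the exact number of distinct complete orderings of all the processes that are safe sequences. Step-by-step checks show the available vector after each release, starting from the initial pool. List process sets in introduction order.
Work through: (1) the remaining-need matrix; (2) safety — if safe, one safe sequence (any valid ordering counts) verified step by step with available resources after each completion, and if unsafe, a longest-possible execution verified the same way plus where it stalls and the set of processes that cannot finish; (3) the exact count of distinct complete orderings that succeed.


(1) Outstanding need per process (order res3, res2, res1):
  task-6: (3, 0, 2)
  task-8: (3, 0, 6)
  task-7: (0, 1, 2)
  task-1: (1, 4, 5)
(2) UNSAFE.
Key observation: res3 is the bottleneck — with task-7, task-1 done the pool holds (2, 4, 7), short of every remaining need.
The run task-7, task-1 cannot be extended any further. Walking it through:
  pool = (0, 2, 3)
  task-7: need (0, 1, 2) fits (0, 2, 3); releases (1, 2, 2), pool now (1, 4, 5)
  task-1: need (1, 4, 5) fits (1, 4, 5); releases (1, 0, 2), pool now (2, 4, 7)
  task-6 still needs (3, 0, 2) but only (2, 4, 7) is free — short on res3
  task-8 still needs (3, 0, 6) but only (2, 4, 7) is free — short on res3
Never able to finish: task-6 and task-8.
(3) Exactly 0 of the possible complete orderings are safe sequences.


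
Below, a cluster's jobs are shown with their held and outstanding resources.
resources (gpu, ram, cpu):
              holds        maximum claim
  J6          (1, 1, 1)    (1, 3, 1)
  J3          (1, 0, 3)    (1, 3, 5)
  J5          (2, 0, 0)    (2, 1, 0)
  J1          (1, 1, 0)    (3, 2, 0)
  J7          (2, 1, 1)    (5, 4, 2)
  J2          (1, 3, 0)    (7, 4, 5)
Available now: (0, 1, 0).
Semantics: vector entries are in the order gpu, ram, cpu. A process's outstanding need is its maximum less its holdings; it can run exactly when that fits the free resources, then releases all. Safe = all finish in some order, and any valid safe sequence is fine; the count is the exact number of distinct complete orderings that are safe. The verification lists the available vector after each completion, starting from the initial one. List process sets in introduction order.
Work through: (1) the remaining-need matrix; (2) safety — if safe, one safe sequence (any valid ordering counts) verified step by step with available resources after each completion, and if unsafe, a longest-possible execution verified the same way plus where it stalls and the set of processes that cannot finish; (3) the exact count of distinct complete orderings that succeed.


(1) Remaining need (order gpu, ram, cpu):
  J6: (0, 2, 0)
  J3: (0, 3, 2)
  J5: (0, 1, 0)
  J1: (2, 1, 0)
  J7: (3, 3, 1)
  J2: (6, 1, 5)
(2) SAFE, for example via the order J5, J1, J6, J7, J3, J2.
Key observation: at J5 the run first touches a limit — (0, 1, 0) against (0, 1, 0), exact on a resource it actually requests.
Verifying each step:
  pool = (0, 1, 0)
  J5: need (0, 1, 0) fits (0, 1, 0); releases (2, 0, 0), pool now (2, 1, 0)
  J1: need (2, 1, 0) fits (2, 1, 0); releases (1, 1, 0), pool now (3, 2, 0)
  J6: need (0, 2, 0) fits (3, 2, 0); releases (1, 1, 1), pool now (4, 3, 1)
  J7: need (3, 3, 1) fits (4, 3, 1); releases (2, 1, 1), pool now (6, 4, 2)
  J3: need (0, 3, 2) fits (6, 4, 2); releases (1, 0, 3), pool now (7, 4, 5)
  J2: need (6, 1, 5) fits (7, 4, 5); releases (1, 3, 0), pool now (8, 7, 5)
(3) Precisely 1 of the possible complete orderings is a safe sequence.


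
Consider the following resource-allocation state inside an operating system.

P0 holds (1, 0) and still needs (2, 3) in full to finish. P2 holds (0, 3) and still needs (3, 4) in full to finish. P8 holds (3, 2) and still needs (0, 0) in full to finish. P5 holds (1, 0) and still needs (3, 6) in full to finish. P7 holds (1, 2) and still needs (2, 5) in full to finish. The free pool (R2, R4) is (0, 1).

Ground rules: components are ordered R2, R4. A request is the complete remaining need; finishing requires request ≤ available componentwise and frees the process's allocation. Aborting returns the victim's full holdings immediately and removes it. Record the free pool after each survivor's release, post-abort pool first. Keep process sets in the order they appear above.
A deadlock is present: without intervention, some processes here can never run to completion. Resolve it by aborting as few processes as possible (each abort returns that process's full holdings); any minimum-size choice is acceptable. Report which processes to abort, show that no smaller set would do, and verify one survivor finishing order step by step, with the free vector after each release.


Abort P7.
Key observation: the returned (1, 2) from P7 is what brings P2 — unrunnable before, under any order — into play at step 2.
Minimality: the empty abort set fails — the state is deadlocked as it stands.
Survivors finish in the order: P8, P2, P0, P5. Walking it through (pool after the aborts first):
  pool = (1, 3)
  run P8 (needs (0, 0), free (1, 3)); after release of (3, 2) the pool is (4, 5)
  run P2 (needs (3, 4), free (4, 5)); after release of (0, 3) the pool is (4, 8)
  run P0 (needs (2, 3), free (4, 8)); after release of (1, 0) the pool is (5, 8)
  run P5 (needs (3, 6), free (5, 8)); after release of (1, 0) the pool is (6, 8)


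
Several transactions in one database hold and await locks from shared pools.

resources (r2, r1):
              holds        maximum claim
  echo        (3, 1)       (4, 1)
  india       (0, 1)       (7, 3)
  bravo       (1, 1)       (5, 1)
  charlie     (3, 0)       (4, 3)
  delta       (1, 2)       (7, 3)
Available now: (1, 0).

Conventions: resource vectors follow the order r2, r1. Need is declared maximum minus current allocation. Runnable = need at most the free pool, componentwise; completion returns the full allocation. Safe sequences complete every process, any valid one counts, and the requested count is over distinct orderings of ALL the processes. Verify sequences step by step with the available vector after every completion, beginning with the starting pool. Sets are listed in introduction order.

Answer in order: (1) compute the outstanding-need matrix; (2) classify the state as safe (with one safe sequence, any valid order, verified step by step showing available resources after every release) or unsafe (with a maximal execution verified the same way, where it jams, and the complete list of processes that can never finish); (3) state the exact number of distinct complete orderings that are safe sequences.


(1) Outstanding need per process (order r2, r1):
  echo: (1, 0)
  india: (7, 2)
  bravo: (4, 0)
  charlie: (1, 3)
  delta: (6, 1)
(2) The state is UNSAFE.
Key observation: after echo, bravo the pool peaks at (5, 2), and each blocked process is short somewhere: india on r2; charlie on r1; delta on r2.
The run echo, bravo cannot be extended any further. Walking it through:
  pool = (1, 0)
  echo needs (1, 0) <= (1, 0) -> finishes; pool += (3, 1) = (4, 1)
  bravo needs (4, 0) <= (4, 1) -> finishes; pool += (1, 1) = (5, 2)
  blocked: india wants (7, 2), pool (5, 2) — not enough r2
  blocked: charlie wants (1, 3), pool (5, 2) — not enough r1
  blocked: delta wants (6, 1), pool (5, 2) — not enough r2
Never able to finish: india, charlie and delta.
(3) Exactly 0 of the possible complete orderings are safe sequences.


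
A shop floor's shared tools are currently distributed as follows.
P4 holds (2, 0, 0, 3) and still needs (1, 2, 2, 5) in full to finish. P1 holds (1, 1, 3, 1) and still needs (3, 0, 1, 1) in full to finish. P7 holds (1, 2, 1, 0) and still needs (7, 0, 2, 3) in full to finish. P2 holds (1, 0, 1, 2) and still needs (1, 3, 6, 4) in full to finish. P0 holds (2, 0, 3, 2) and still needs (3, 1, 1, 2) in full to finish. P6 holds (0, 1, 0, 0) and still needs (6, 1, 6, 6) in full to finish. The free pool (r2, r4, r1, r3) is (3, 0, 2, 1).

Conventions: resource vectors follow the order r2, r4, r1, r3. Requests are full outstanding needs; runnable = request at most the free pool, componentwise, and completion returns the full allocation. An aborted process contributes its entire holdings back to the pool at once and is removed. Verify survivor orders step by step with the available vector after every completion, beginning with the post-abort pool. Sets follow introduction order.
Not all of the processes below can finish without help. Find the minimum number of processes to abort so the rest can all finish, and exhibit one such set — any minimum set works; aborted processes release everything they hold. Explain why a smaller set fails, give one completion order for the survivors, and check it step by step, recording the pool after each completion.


Abort P7.
Key observation: the returned (1, 2, 1, 0) from P7 is what brings P2 — unrunnable before, under any order — into play at step 3.
Minimality: the empty abort set fails — the state is deadlocked as it stands.
The survivors complete as P1, P0, P2, P6, P4. Walking it through (starting from the post-abort pool):
  pool = (4, 2, 3, 1)
  P1: need (3, 0, 1, 1) fits (4, 2, 3, 1); releases (1, 1, 3, 1), pool now (5, 3, 6, 2)
  P0: need (3, 1, 1, 2) fits (5, 3, 6, 2); releases (2, 0, 3, 2), pool now (7, 3, 9, 4)
  P2: need (1, 3, 6, 4) fits (7, 3, 9, 4); releases (1, 0, 1, 2), pool now (8, 3, 10, 6)
  P6: need (6, 1, 6, 6) fits (8, 3, 10, 6); releases (0, 1, 0, 0), pool now (8, 4, 10, 6)
  P4: need (1, 2, 2, 5) fits (8, 4, 10, 6); releases (2, 0, 0, 3), pool now (10, 4, 10, 9)


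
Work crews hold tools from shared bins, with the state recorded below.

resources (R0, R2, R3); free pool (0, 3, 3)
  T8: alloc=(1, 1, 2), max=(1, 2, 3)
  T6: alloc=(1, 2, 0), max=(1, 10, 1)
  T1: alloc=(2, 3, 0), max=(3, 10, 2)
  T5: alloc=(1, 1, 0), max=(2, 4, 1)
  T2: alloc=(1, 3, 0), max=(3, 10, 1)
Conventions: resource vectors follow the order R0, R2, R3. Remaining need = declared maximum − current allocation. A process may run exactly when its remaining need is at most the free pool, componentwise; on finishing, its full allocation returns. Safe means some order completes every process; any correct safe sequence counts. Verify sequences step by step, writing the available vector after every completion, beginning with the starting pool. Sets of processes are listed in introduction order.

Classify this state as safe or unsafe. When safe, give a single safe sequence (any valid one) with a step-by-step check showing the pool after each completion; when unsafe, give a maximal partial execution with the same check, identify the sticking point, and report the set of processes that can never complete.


The state is UNSAFE.
Key observation: even finishing T8, T5 leaves just (2, 5, 5) free — too little R2 for any of the remaining processes.
Going as far as possible: T8, T5; after that, nothing fits. Verifying each step:
  pool = (0, 3, 3)
  T8 needs (0, 1, 1) <= (0, 3, 3) -> finishes; pool += (1, 1, 2) = (1, 4, 5)
  T5 needs (1, 3, 1) <= (1, 4, 5) -> finishes; pool += (1, 1, 0) = (2, 5, 5)
  blocked: T6 wants (0, 8, 1), pool (2, 5, 5) — not enough R2
  blocked: T1 wants (1, 7, 2), pool (2, 5, 5) — not enough R2
  blocked: T2 wants (2, 7, 1), pool (2, 5, 5) — not enough R2
Permanently blocked: T6, T1 and T2.


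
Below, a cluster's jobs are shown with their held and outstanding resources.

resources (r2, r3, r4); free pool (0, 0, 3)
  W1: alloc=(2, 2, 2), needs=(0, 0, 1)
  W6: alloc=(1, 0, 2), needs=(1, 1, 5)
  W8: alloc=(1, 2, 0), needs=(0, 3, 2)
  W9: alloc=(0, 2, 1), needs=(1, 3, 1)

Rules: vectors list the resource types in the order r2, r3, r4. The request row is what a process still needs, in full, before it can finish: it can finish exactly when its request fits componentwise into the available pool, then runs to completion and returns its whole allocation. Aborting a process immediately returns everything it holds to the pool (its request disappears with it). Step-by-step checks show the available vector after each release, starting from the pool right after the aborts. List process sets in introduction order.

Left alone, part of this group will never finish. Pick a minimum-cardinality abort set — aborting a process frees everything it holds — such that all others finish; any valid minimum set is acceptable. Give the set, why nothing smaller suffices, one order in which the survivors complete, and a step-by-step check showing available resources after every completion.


The answer: abort W9.
Key observation: the deadlocked W8 becomes finishable only because W9 released (0, 2, 1); it completes at step 3 below.
No smaller set exists: with zero aborts the deadlock remains.
Survivors finish in the order: W1, W6, W8. Check, step by step (pool after the aborts first):
  pool = (0, 2, 4)
  W1 needs (0, 0, 1) <= (0, 2, 4) -> finishes; pool += (2, 2, 2) = (2, 4, 6)
  W6 needs (1, 1, 5) <= (2, 4, 6) -> finishes; pool += (1, 0, 2) = (3, 4, 8)
  W8 needs (0, 3, 2) <= (3, 4, 8) -> finishes; pool += (1, 2, 0) = (4, 6, 8)


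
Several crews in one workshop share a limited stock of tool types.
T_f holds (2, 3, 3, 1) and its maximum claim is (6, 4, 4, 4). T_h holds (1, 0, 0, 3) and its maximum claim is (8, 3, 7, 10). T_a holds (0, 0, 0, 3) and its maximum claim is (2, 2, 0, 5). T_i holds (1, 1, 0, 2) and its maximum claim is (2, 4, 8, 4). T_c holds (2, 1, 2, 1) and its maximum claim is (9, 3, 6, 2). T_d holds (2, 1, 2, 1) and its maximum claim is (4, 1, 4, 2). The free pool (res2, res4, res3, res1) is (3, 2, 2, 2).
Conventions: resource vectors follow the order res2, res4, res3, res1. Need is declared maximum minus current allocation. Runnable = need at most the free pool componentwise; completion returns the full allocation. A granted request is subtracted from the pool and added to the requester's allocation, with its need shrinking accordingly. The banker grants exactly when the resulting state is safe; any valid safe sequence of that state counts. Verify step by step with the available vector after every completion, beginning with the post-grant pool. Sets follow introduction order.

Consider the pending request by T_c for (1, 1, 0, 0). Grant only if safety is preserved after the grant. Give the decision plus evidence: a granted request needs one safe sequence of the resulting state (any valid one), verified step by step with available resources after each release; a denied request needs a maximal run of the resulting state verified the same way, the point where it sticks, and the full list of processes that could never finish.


GRANT — the state after the grant stays safe, e.g. via T_d, T_a, T_f, T_c, T_h, T_i.
Key observation: with (2, 1, 2, 2) left after the transfer, T_d can run at once — the state stays safe.
Check on the post-grant state, step by step:
  pool = (2, 1, 2, 2)
  run T_d (needs (2, 0, 2, 1), free (2, 1, 2, 2)); after release of (2, 1, 2, 1) the pool is (4, 2, 4, 3)
  run T_a (needs (2, 2, 0, 2), free (4, 2, 4, 3)); after release of (0, 0, 0, 3) the pool is (4, 2, 4, 6)
  run T_f (needs (4, 1, 1, 3), free (4, 2, 4, 6)); after release of (2, 3, 3, 1) the pool is (6, 5, 7, 7)
  run T_c (needs (6, 1, 4, 1), free (6, 5, 7, 7)); after release of (3, 2, 2, 1) the pool is (9, 7, 9, 8)
  run T_h (needs (7, 3, 7, 7), free (9, 7, 9, 8)); after release of (1, 0, 0, 3) the pool is (10, 7, 9, 11)
  run T_i (needs (1, 3, 8, 2), free (10, 7, 9, 11)); after release of (1, 1, 0, 2) the pool is (11, 8, 9, 13)


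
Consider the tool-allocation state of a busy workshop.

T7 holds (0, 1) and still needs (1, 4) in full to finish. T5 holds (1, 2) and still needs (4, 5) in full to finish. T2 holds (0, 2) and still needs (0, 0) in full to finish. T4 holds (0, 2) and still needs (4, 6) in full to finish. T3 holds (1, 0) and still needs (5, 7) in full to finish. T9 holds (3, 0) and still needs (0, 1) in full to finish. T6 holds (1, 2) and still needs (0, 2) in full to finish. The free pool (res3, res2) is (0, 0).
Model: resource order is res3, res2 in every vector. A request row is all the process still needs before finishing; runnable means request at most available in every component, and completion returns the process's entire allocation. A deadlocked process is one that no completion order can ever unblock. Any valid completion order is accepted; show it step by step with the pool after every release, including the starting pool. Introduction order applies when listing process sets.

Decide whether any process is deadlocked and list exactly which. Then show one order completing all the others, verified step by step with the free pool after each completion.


Nothing here is deadlocked.
Key observation: the pool covers T2 at once, and every later process fits after earlier releases.
One completion order for the rest: T2, T6, T7, T9, T5, T4, T3. Walking it through:
  pool = (0, 0)
  run T2 (needs (0, 0), free (0, 0)); after release of (0, 2) the pool is (0, 2)
  run T6 (needs (0, 2), free (0, 2)); after release of (1, 2) the pool is (1, 4)
  run T7 (needs (1, 4), free (1, 4)); after release of (0, 1) the pool is (1, 5)
  run T9 (needs (0, 1), free (1, 5)); after release of (3, 0) the pool is (4, 5)
  run T5 (needs (4, 5), free (4, 5)); after release of (1, 2) the pool is (5, 7)
  run T4 (needs (4, 6), free (5, 7)); after release of (0, 2) the pool is (5, 9)
  run T3 (needs (5, 7), free (5, 9)); after release of (1, 0) the pool is (6, 9)
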